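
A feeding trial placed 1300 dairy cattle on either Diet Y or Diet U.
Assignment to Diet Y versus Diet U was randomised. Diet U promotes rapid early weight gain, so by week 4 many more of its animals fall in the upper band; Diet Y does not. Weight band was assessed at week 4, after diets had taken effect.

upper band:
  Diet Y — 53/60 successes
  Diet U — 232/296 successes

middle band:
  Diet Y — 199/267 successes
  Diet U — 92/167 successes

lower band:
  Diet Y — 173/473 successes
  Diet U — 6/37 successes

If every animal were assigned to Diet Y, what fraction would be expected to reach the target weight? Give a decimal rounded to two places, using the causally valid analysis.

The week-4 weight band-specific comparison favours Diet Y throughout, but the pooled figures favour Diet U. The question is whether to condition on week-4 weight band.
Stratifying would compare diets among dairy cattle the diets themselves sorted into week-4 weight band groups — a form of selection on an intermediate. The unconditioned pooled rates give the total causal effect.
So P(outcome | do(Diet Y)) is just the pooled rate for Diet Y: 425/800 = 0.531.

0.53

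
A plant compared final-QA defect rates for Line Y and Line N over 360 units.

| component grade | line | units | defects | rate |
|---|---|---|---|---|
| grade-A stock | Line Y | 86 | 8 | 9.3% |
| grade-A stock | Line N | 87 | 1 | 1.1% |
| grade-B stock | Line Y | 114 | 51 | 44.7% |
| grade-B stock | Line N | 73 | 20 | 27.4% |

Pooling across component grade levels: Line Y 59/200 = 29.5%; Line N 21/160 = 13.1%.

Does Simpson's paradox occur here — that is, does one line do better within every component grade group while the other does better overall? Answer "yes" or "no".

Within each component grade level (grade-A stock 9.3% vs 1.1%; grade-B stock 44.7% vs 27.4%), Line N has the lower rate every time. Pooled: 29.5% vs 13.1% — Line N has the lower rate overall. They agree.

no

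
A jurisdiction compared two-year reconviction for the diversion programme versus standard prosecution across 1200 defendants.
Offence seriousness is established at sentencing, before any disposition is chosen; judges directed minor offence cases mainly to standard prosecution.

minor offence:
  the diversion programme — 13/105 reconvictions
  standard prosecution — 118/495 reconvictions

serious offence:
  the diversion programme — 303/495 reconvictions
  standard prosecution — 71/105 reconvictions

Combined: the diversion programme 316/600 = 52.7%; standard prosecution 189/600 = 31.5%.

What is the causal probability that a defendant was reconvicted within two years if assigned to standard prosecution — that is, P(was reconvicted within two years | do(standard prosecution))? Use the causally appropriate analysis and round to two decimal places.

0.46

Offence seriousness is set before the disposition has any effect — it is not caused by the disposition — and it independently drives the outcome. That makes it a confounder, so the causal comparison is within offence seriousness levels.
Standardising standard prosecution to the population offence seriousness mix: 0.500·118/495 + 0.500·71/105 = 0.457.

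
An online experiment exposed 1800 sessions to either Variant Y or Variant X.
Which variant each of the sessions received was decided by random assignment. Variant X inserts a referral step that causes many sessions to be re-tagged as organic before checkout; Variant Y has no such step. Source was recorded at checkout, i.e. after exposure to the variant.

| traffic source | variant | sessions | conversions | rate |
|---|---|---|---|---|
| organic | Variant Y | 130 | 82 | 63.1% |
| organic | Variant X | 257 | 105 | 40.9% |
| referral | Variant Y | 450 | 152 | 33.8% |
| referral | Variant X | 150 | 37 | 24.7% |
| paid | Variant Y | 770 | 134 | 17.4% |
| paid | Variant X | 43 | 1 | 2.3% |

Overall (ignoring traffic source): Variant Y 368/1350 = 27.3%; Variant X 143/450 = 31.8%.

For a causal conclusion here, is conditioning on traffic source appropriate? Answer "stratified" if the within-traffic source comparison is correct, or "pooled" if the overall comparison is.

pooled

Stratifying would compare variants among sessions the variants themselves sorted into traffic source groups — a form of selection on an intermediate. The unconditioned pooled rates give the total causal effect.
Pooled: Variant Y 27.3% vs Variant X 31.8%; Variant X is higher overall.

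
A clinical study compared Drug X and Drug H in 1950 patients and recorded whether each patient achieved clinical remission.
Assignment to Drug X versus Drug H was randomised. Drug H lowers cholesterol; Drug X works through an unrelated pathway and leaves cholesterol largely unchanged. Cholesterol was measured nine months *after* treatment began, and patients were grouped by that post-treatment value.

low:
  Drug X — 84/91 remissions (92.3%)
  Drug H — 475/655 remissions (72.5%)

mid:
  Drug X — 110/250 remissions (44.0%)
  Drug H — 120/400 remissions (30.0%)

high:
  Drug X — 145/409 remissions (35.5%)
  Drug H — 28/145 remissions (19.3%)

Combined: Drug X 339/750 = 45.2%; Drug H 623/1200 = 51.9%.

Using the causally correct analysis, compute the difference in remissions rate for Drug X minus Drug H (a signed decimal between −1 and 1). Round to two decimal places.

Stratifying would compare drugs among patients the drugs themselves sorted into cholesterol groups — a form of selection on an intermediate. The unconditioned pooled rates give the total causal effect.
The causal difference is the pooled difference: 0.452 − 0.519 = -0.067.

-0.07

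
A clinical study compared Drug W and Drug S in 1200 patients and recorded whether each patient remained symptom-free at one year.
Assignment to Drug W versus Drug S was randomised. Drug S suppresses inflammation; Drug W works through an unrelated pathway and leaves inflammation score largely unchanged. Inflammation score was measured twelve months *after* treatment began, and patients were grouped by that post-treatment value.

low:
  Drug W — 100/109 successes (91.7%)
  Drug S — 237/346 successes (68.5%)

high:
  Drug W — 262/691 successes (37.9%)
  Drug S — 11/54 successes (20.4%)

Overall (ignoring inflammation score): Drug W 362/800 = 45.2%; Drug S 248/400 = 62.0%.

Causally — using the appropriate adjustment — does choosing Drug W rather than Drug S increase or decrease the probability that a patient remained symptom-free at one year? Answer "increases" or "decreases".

decreases

Within every inflammation score level Drug W has the higher rate, yet pooled Drug S does — Simpson's reversal.
Inflammation score is downstream of the drug. One should not condition on a consequence of treatment, so the overall rates are the right comparison.
Pooled: Drug W 45.2% vs Drug S 62.0%; Drug S is higher overall.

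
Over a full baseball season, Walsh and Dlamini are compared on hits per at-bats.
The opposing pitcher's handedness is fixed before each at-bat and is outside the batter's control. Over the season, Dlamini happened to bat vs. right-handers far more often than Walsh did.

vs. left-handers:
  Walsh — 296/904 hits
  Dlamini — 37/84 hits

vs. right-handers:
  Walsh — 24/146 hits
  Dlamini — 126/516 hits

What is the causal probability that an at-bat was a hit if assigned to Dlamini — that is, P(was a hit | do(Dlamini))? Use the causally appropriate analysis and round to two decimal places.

0.36

Pitcher handedness satisfies the back-door criterion: it is not a descendant of the player, and it blocks the spurious path from player to outcome. Adjusting for it (i.e., using the within-pitcher handedness rates) gives the causal effect.
Standardising Dlamini to the population pitcher handedness mix: 0.599·37/84 + 0.401·126/516 = 0.362.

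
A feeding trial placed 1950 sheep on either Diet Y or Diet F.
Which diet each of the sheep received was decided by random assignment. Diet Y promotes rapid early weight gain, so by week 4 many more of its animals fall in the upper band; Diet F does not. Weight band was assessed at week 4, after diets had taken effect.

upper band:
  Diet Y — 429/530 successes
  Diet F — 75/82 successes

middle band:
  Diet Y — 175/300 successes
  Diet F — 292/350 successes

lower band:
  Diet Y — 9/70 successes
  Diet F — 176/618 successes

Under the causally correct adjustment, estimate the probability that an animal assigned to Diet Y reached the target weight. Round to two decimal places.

The stratified and pooled comparisons disagree (Diet F wins within each week-4 weight band; Diet Y wins overall), so the answer turns on the causal role of week-4 weight band.
Week-4 weight band lies on the pathway diet → week-4 weight band → outcome, so adjusting for it blocks the indirect effect. For the total causal effect of diet, use the unadjusted pooled rates.
So P(outcome | do(Diet Y)) is just the pooled rate for Diet Y: 613/900 = 0.681.

0.68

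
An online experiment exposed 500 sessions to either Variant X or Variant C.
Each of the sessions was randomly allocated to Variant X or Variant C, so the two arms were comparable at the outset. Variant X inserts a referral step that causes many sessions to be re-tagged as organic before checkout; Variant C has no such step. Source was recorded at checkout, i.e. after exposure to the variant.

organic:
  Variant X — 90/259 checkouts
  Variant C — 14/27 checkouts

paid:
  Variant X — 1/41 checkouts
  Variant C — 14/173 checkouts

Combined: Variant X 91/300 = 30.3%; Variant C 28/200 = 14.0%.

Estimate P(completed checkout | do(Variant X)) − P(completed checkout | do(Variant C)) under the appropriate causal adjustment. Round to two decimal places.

+0.16

Because the variant influences traffic source, traffic source is a post-treatment mediator, not a confounder. Stratifying on it would bias the estimate; the causal effect is the crude pooled difference.
The causal difference is the pooled difference: 0.303 − 0.140 = +0.163.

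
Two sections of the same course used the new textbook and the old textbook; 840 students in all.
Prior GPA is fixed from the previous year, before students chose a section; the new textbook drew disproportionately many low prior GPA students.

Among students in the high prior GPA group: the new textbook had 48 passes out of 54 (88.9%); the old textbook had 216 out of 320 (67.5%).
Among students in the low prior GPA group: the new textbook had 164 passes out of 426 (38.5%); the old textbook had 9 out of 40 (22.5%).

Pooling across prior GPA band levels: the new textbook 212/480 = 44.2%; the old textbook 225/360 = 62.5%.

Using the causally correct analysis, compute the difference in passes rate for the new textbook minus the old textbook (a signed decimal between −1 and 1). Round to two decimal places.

+0.18

Prior GPA band is set before the teaching method has any effect — it is not caused by the teaching method — and it independently drives the outcome. That makes it a confounder, so the causal comparison is within prior GPA band levels.
Adjusting over the population distribution of prior GPA band: 0.445·(0.889−0.675) + 0.555·(0.385−0.225) = +0.184.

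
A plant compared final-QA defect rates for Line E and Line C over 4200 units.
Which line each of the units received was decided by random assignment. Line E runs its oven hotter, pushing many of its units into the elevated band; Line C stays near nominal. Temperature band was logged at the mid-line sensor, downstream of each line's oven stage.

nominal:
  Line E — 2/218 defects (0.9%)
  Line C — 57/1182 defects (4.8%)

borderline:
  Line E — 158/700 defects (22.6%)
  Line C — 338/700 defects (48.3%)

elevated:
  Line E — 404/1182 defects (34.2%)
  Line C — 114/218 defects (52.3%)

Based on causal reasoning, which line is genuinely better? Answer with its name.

Within every in-process temperature band level Line E has the lower rate, yet pooled Line C does — Simpson's reversal.
Stratifying would compare lines among units the lines themselves sorted into in-process temperature band groups — a form of selection on an intermediate. The unconditioned pooled rates give the total causal effect.
Pooled: Line E 26.9% vs Line C 24.2%; Line C is lower overall.

Line C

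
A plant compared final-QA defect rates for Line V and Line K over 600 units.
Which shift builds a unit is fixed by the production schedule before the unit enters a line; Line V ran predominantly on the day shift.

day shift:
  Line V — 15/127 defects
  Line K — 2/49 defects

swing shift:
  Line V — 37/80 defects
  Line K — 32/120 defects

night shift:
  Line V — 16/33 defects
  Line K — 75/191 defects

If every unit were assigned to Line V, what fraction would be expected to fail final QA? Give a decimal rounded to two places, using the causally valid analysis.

0.37

Here shift is a common cause — it drives both which line a case falls under and the outcome. The crude comparison mixes populations; the stratum-specific rates are the causally relevant ones.
Standardising Line V to the population shift mix: 0.293·15/127 + 0.333·37/80 + 0.373·16/33 = 0.370.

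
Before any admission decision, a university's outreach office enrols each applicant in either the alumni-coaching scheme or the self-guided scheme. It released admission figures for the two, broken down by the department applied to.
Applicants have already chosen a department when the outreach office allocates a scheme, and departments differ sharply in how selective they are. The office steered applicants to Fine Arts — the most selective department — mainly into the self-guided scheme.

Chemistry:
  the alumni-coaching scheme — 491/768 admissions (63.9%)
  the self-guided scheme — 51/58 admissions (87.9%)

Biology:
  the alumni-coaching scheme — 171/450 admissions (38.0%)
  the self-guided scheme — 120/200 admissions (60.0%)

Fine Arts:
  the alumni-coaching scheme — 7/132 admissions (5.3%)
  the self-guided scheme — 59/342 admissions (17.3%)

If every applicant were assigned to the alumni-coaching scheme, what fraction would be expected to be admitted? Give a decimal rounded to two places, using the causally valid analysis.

0.41

Department differs across outreach schemes for reasons unrelated to any effect of the outreach scheme itself, and it separately predicts the outcome — a classic confounder. We must compare within department levels.
Standardising the alumni-coaching scheme to the population department mix: 0.424·491/768 + 0.333·171/450 + 0.243·7/132 = 0.410.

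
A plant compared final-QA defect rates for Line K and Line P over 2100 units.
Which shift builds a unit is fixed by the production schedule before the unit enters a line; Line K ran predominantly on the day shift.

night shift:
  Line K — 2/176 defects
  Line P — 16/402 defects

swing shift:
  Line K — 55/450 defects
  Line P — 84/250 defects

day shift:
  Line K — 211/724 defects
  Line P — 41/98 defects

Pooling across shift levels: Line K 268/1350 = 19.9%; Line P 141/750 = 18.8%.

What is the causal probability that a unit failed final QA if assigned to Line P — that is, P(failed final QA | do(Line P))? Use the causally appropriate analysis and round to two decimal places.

Nothing the line does changes shift; the imbalance is an allocation artefact. With shift also predicting the outcome, the pooled figure is confounded, and the within-stratum comparison is the causal one.
Standardising Line P to the population shift mix: 0.275·16/402 + 0.333·84/250 + 0.391·41/98 = 0.287.

0.29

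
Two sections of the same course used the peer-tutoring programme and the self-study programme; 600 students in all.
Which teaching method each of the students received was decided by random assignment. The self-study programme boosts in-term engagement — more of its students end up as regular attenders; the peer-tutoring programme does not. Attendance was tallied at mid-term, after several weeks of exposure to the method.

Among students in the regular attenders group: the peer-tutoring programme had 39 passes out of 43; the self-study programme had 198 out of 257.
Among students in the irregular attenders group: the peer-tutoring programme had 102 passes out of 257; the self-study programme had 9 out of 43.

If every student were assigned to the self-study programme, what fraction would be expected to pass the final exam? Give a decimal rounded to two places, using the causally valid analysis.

0.69

The stratified and pooled comparisons disagree (the peer-tutoring programme wins within each mid-term attendance; the self-study programme wins overall), so the answer turns on the causal role of mid-term attendance.
Stratifying would compare teaching methods among students the teaching methods themselves sorted into mid-term attendance groups — a form of selection on an intermediate. The unconditioned pooled rates give the total causal effect.
So P(outcome | do(the self-study programme)) is just the pooled rate for the self-study programme: 207/300 = 0.690.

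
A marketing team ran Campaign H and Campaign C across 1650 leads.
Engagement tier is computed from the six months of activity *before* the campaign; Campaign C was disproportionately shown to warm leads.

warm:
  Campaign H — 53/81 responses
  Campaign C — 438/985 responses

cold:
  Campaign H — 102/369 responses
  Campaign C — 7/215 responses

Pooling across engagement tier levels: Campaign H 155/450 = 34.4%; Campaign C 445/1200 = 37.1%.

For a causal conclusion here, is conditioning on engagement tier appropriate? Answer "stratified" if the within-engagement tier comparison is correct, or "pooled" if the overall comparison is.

stratified

The engagement tier-specific comparison favours Campaign H throughout, but the pooled figures favour Campaign C. The question is whether to condition on engagement tier.
Here engagement tier is a common cause — it drives both which campaign a case falls under and the outcome. The crude comparison mixes populations; the stratum-specific rates are the causally relevant ones.
Within each level — warm: 65.4% vs 44.5%; cold: 27.6% vs 3.3% — Campaign H is higher every time.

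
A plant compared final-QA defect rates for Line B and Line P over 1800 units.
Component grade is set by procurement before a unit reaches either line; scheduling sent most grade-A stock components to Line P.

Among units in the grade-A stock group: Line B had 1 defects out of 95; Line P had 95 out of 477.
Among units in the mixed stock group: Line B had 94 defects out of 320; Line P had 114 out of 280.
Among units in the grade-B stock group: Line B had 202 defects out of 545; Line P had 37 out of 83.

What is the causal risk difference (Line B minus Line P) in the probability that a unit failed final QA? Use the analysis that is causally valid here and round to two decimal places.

-0.12

The component grade-specific comparison favours Line B throughout, but the pooled figures favour Line P. The question is whether to condition on component grade.
Component grade satisfies the back-door criterion: it is not a descendant of the line, and it blocks the spurious path from line to outcome. Adjusting for it (i.e., using the within-component grade rates) gives the causal effect.
Adjusting over the population distribution of component grade: 0.318·(0.011−0.199) + 0.333·(0.294−0.407) + 0.349·(0.371−0.446) = -0.124.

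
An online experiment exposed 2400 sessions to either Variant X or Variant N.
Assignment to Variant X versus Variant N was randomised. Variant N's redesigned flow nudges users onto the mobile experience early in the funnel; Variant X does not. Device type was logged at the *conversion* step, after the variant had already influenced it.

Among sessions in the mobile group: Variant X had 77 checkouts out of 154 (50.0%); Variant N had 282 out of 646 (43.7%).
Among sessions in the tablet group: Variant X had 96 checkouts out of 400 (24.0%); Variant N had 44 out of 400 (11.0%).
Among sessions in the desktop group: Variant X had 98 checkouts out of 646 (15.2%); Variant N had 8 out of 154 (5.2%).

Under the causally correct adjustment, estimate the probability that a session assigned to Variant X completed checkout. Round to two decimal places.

Within every device type level Variant X has the higher rate, yet pooled Variant N does — Simpson's reversal.
The distribution of device type is itself part of what the variant does — it is an intermediate outcome. Holding it fixed would remove that part of the effect; the total effect is the pooled difference.
So P(outcome | do(Variant X)) is just the pooled rate for Variant X: 271/1200 = 0.226.

0.23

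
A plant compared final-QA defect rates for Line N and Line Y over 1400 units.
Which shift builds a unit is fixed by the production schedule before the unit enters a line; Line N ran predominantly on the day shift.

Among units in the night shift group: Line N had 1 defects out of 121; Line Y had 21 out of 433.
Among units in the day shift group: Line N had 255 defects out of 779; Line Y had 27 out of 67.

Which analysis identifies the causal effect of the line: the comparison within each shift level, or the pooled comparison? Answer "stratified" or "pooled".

Here shift is a common cause — it drives both which line a case falls under and the outcome. The crude comparison mixes populations; the stratum-specific rates are the causally relevant ones.
Within each level — night shift: 0.8% vs 4.8%; day shift: 32.7% vs 40.3% — Line N is lower every time.

stratified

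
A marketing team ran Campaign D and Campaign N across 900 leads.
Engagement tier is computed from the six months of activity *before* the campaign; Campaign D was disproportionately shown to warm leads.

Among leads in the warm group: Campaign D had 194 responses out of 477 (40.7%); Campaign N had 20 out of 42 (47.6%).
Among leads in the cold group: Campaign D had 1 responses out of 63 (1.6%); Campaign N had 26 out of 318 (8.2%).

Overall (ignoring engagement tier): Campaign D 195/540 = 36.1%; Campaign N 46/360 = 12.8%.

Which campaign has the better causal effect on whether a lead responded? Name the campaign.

Campaign N

Engagement tier differs across campaigns for reasons unrelated to any effect of the campaign itself, and it separately predicts the outcome — a classic confounder. We must compare within engagement tier levels.
Within each level — warm: 40.7% vs 47.6%; cold: 1.6% vs 8.2% — Campaign N is higher every time.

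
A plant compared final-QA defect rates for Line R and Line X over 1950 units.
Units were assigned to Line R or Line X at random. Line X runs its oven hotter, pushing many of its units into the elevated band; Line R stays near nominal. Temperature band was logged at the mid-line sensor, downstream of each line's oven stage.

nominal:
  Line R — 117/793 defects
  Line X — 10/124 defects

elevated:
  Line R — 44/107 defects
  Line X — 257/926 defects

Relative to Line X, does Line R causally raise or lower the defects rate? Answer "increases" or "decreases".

decreases

Line X is lower inside every in-process temperature band stratum but Line R is lower in aggregate. Whether to stratify depends on how in-process temperature band relates to the line.
In-process temperature band here is a post-treatment variable shaped by the line; conditioning on it would introduce bias rather than remove it. The overall comparison is the causal one.
Pooled: Line R 17.9% vs Line X 25.4%; Line R is lower overall.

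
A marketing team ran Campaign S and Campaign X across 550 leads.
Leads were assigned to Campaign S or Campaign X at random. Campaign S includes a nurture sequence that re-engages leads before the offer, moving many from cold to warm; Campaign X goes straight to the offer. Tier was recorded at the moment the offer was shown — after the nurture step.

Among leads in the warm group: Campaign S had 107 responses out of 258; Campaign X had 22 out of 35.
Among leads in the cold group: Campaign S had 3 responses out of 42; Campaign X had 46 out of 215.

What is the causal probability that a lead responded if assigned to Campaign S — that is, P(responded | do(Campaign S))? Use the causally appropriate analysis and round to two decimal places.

0.37

Campaign X is higher inside every engagement tier stratum but Campaign S is higher in aggregate. Whether to stratify depends on how engagement tier relates to the campaign.
Stratifying would compare campaigns among leads the campaigns themselves sorted into engagement tier groups — a form of selection on an intermediate. The unconditioned pooled rates give the total causal effect.
So P(outcome | do(Campaign S)) is just the pooled rate for Campaign S: 110/300 = 0.367.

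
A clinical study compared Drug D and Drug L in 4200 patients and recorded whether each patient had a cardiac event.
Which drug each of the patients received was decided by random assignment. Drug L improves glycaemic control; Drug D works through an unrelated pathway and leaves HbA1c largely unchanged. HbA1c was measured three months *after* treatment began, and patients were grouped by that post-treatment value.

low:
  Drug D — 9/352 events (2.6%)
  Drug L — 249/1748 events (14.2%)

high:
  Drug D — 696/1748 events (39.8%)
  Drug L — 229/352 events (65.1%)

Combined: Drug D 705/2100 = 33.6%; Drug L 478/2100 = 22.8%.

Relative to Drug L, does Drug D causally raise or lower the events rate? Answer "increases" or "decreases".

increases

HbA1c is recorded after the drug and is itself shifted by it — it sits on the causal path from drug to outcome. Conditioning on a mediator would strip out part of the effect we want; the pooled comparison gives the total causal effect.
Pooled: Drug D 33.6% vs Drug L 22.8%; Drug L is lower overall.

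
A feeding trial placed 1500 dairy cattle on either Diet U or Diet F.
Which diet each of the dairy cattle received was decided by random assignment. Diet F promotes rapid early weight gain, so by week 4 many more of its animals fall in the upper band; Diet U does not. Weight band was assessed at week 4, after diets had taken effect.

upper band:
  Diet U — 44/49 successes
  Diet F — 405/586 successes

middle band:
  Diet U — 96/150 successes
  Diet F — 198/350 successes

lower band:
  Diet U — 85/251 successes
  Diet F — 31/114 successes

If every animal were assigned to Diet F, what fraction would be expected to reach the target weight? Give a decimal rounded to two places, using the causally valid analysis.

Stratifying would compare diets among dairy cattle the diets themselves sorted into week-4 weight band groups — a form of selection on an intermediate. The unconditioned pooled rates give the total causal effect.
So P(outcome | do(Diet F)) is just the pooled rate for Diet F: 634/1050 = 0.604.

0.60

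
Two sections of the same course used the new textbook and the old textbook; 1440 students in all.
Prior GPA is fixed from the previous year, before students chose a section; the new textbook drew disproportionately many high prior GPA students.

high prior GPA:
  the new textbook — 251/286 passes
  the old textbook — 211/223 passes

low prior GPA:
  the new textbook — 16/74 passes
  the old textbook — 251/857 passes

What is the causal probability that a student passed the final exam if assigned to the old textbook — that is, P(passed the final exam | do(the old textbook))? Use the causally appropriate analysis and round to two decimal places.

The imbalance in prior GPA band arose from how students were allocated, not from anything the teaching method did; and prior GPA band independently affects the outcome. The pooled gap is confounded — condition on prior GPA band.
Standardising the old textbook to the population prior GPA band mix: 0.353·211/223 + 0.647·251/857 = 0.524.

0.52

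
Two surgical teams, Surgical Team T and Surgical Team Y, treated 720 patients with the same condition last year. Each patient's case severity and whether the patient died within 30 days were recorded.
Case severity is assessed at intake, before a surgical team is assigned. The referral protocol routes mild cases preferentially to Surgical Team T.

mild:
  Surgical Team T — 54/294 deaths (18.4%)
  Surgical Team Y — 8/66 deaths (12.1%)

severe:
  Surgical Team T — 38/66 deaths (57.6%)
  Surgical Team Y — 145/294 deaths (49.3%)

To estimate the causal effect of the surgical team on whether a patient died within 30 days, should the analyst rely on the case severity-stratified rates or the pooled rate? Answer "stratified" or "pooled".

stratified

Within every case severity level Surgical Team Y has the lower rate, yet pooled Surgical Team T does — Simpson's reversal.
Since case severity is a pre-existing factor (not a product of the surgical team) and it affects the outcome on its own, it is a confounder. The stratified rates, not the pooled rate, identify the causal effect.
Within each level — mild: 18.4% vs 12.1%; severe: 57.6% vs 49.3% — Surgical Team Y is lower every time.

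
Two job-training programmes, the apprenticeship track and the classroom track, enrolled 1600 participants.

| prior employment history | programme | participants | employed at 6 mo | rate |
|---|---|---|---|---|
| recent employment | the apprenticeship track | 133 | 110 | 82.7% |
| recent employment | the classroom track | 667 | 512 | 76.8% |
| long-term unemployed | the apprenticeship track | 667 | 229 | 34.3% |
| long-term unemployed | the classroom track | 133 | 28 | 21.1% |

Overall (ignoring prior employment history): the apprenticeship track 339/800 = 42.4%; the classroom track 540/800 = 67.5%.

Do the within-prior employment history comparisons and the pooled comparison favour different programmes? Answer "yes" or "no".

Within each prior employment history level (recent employment 82.7% vs 76.8%; long-term unemployed 34.3% vs 21.1%), the apprenticeship track has the higher rate every time. Pooled: 42.4% vs 67.5% — the classroom track has the higher rate overall. The two comparisons disagree.

yes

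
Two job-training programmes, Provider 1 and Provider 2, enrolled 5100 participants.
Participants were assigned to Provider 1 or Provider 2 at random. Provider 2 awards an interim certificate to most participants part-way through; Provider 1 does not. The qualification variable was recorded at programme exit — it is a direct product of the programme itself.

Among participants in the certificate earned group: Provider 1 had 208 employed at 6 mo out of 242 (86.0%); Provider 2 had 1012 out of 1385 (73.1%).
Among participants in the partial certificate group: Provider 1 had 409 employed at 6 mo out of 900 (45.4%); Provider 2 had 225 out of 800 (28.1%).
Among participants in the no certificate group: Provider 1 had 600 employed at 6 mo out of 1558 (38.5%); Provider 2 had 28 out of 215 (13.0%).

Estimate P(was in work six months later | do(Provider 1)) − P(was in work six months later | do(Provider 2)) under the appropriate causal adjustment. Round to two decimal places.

The distribution of qualification attained during the programme is itself part of what the programme does — it is an intermediate outcome. Holding it fixed would remove that part of the effect; the total effect is the pooled difference.
The causal difference is the pooled difference: 0.451 − 0.527 = -0.076.

-0.08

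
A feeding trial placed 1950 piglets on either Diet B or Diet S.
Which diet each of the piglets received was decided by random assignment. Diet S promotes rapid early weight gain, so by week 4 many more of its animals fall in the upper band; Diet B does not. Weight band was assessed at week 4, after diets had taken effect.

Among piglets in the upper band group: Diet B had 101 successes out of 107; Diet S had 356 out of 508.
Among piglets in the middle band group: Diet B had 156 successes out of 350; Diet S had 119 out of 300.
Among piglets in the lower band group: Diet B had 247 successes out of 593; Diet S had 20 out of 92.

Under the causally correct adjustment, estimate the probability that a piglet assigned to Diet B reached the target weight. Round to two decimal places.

0.48

Week-4 weight band lies on the pathway diet → week-4 weight band → outcome, so adjusting for it blocks the indirect effect. For the total causal effect of diet, use the unadjusted pooled rates.
So P(outcome | do(Diet B)) is just the pooled rate for Diet B: 504/1050 = 0.480.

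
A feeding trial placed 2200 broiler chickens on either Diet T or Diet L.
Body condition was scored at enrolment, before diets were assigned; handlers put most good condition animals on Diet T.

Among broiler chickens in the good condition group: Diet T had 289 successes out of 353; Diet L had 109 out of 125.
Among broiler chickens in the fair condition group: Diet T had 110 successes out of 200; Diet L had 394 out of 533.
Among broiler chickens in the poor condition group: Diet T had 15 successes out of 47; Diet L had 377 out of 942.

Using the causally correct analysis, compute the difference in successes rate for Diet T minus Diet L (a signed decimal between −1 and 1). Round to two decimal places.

Diet L is higher inside every starting body condition stratum but Diet T is higher in aggregate. Whether to stratify depends on how starting body condition relates to the diet.
Nothing the diet does changes starting body condition; the imbalance is an allocation artefact. With starting body condition also predicting the outcome, the pooled figure is confounded, and the within-stratum comparison is the causal one.
Adjusting over the population distribution of starting body condition: 0.217·(0.819−0.872) + 0.333·(0.550−0.739) + 0.450·(0.319−0.400) = -0.111.

-0.11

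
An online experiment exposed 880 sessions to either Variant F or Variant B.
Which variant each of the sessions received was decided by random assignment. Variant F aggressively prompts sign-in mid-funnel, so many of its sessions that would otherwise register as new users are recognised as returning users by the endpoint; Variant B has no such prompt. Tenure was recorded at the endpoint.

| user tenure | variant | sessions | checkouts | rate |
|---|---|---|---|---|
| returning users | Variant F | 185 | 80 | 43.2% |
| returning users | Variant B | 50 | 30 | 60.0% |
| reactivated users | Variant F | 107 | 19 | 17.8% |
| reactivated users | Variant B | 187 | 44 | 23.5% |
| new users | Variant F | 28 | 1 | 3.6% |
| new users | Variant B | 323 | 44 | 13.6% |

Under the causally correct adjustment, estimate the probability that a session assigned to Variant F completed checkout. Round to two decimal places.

The user tenure-specific comparison favours Variant B throughout, but the pooled figures favour Variant F. The question is whether to condition on user tenure.
The distribution of user tenure is itself part of what the variant does — it is an intermediate outcome. Holding it fixed would remove that part of the effect; the total effect is the pooled difference.
So P(outcome | do(Variant F)) is just the pooled rate for Variant F: 100/320 = 0.312.

0.31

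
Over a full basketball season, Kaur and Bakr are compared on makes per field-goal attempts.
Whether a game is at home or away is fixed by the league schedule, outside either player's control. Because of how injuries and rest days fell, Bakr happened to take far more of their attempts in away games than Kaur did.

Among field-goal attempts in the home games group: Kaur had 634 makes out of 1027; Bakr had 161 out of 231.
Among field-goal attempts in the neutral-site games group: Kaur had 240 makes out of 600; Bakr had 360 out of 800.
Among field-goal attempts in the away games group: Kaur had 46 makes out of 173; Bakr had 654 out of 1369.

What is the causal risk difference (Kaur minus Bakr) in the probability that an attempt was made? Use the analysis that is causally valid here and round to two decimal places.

The stratified and pooled comparisons disagree (Bakr wins within each game venue; Kaur wins overall), so the answer turns on the causal role of game venue.
The imbalance in game venue arose from how field-goal attempts were allocated, not from anything the player did; and game venue independently affects the outcome. The pooled gap is confounded — condition on game venue.
Adjusting over the population distribution of game venue: 0.300·(0.617−0.697) + 0.333·(0.400−0.450) + 0.367·(0.266−0.478) = -0.118.

-0.12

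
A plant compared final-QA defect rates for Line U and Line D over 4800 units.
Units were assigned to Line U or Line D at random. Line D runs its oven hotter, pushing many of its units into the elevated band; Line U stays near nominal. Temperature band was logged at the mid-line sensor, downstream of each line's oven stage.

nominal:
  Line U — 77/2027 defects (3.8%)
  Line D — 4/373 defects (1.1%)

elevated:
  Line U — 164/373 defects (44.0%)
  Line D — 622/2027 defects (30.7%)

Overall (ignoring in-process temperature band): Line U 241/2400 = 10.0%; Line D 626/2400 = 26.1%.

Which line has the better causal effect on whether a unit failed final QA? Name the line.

Line D is lower inside every in-process temperature band stratum but Line U is lower in aggregate. Whether to stratify depends on how in-process temperature band relates to the line.
In-process temperature band is downstream of the line. One should not condition on a consequence of treatment, so the overall rates are the right comparison.
Pooled: Line U 10.0% vs Line D 26.1%; Line U is lower overall.

Line U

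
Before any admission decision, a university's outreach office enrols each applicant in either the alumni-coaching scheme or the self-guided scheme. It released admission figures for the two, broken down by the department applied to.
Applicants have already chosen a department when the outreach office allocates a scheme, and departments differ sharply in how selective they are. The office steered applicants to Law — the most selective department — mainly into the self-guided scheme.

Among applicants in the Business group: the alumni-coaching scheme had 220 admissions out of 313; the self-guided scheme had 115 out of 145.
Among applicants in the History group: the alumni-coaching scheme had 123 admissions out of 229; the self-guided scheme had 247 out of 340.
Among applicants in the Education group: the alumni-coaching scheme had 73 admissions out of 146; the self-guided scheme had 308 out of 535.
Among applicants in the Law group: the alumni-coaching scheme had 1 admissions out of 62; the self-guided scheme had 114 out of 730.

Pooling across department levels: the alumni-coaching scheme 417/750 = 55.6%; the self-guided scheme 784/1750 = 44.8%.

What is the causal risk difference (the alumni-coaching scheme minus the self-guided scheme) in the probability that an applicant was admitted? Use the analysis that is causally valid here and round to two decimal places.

Since department is a pre-existing factor (not a product of the outreach scheme) and it affects the outcome on its own, it is a confounder. The stratified rates, not the pooled rate, identify the causal effect.
Adjusting over the population distribution of department: 0.183·(0.703−0.793) + 0.228·(0.537−0.726) + 0.272·(0.500−0.576) + 0.317·(0.016−0.156) = -0.125.

-0.12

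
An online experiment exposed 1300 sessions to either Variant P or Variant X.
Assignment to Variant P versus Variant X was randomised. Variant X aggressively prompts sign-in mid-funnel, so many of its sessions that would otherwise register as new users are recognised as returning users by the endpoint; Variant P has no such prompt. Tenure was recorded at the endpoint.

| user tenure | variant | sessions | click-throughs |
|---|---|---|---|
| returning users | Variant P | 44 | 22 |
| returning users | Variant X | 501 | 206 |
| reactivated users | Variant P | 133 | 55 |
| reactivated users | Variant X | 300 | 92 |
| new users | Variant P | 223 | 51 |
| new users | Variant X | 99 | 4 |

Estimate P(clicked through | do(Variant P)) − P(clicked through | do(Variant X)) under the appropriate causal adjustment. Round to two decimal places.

-0.02

The distribution of user tenure is itself part of what the variant does — it is an intermediate outcome. Holding it fixed would remove that part of the effect; the total effect is the pooled difference.
The causal difference is the pooled difference: 0.320 − 0.336 = -0.016.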